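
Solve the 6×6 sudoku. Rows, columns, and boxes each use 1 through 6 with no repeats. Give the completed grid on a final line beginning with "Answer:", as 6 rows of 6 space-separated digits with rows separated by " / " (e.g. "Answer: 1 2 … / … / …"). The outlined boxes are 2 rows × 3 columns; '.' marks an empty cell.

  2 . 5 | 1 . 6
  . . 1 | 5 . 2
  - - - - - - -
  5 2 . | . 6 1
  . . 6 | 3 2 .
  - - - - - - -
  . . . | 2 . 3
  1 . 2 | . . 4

Step 1. [r2c1∈{3,4,6}] across col 1, 3 lands solely at r2c1, so r2c1=3.
Step 2. [r1c2∈{4}] only 4 remains possible at r1c2. So r1c2=4.
Step 3. [r5c1∈{4,6}] 6 has one home in col 1: r5c1 ⇒ r5c1=6.
Step 4. [r6c5∈{5}] r6c5 is down to just 5. So r6c5=5.
Step 5. [r3c4∈{4}] r3c4 is down to just 4. So r3c4=4.
Step 6. [r5c5∈{1}] only 1 remains possible at r5c5 ⇒ r5c5=1.
Step 7. [r2c5∈{4}] only 4 remains possible at r2c5 ⇒ r2c5=4.
Step 8. [r6c4∈{6}] r6c4's peers cover all but 6. So r6c4=6.
Step 9. [r5c2∈{5}] r5c2's peers cover all but 5, so r5c2=5.
Step 10. [r3c3∈{3}] only 3 remains possible at r3c3, so r3c3=3.
Step 11. [r2c2∈{6}] only 6 remains possible at r2c2 ⇒ r2c2=6.
Step 12. [r1c5∈{3}] r1c5's peers cover all but 3, so r1c5=3.
Step 13. [r4c2∈{1}] only 1 remains possible at r4c2. So r4c2=1.
Step 14. [r4c6∈{5}] r4c6's peers cover all but 5 ⇒ r4c6=5.
Step 15. [r5c3∈{4}] r5c3 is down to just 4 ⇒ r5c3=4.
Step 16. [r6c2∈{3}] nothing but 3 survives at r6c2. So r6c2=3.
Step 17. [r4c1∈{4}] only 4 remains possible at r4c1. So r4c1=4.

Answer: 2 4 5 1 3 6 / 3 6 1 5 4 2 / 5 2 3 4 6 1 / 4 1 6 3 2 5 / 6 5 4 2 1 3 / 1 3 2 6 5 4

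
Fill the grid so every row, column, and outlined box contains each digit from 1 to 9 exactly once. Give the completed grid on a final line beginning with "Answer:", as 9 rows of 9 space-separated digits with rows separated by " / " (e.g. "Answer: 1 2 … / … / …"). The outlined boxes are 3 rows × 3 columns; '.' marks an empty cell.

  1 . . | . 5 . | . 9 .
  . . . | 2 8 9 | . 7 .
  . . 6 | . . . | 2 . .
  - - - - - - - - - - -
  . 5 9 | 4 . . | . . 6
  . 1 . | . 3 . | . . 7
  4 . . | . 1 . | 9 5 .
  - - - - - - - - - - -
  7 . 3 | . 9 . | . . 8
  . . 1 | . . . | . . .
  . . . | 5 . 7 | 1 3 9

Step 1. [r8c1∈{2,5,6,8,9}] 5 has one home in box 7: r8c1. So r8c1=5.
Step 2. [r2c1∈{3}] only 3 remains possible at r2c1, so r2c1=3.
Step 3. [r2c2∈{4}] r2c2 has the single candidate 4 ⇒ r2c2=4.
Step 4. [r6c2∈{2,3,6,7,8}] in col 2, 3 fits only at r6c2. So r6c2=3.
Step 5. [r3c9∈{1,3,4,5}] row 3 places 5 nowhere but r3c9 ⇒ r3c9=5.
Step 6. [r6c9∈{2}] only 2 remains possible at r6c9, so r6c9=2.
Step 7. [r8c9∈{4}] r8c9 is down to just 4. So r8c9=4.
Step 8. [r7c6∈{1,2,4,6}] in row 7, 4 fits only at r7c6, so r7c6=4.
Step 9. [r1c7∈{3,4,6,8}] r1c7 is the only open cell in row 1 admitting 4 ⇒ r1c7=4.
Step 10. [r5c7∈{8}] nothing but 8 survives at r5c7. So r5c7=8.
Step 11. [r5c3∈{2}] r5c3's peers cover all but 2 ⇒ r5c3=2.
Step 12. [r9c1∈{2,6,8}] 2 has one home in col 1: r9c1, so r9c1=2.
Step 13. [r9c5∈{6}] only 6 remains possible at r9c5, so r9c5=6.
Step 14. [r9c2∈{8}] r9c2 is down to just 8, so r9c2=8.
Step 15. [r3c6∈{1,3}] in col 6, 1 fits only at r3c6, so r3c6=1.
Step 16. [r3c4∈{3,7}] in row 3, 3 fits only at r3c4. So r3c4=3.
Step 17. [r4c5∈{2,7}] 7 has one home in row 4: r4c5. So r4c5=7.
Step 18. [r4c1∈{8}] r4c1's peers cover all but 8, so r4c1=8.
Step 19. [r1c6∈{6}] r1c6's peers cover all but 6. So r1c6=6.
Step 20. [r7c2∈{6}] only 6 remains possible at r7c2 ⇒ r7c2=6.
Step 21. [r3c2∈{7,9}] in row 3, 7 fits only at r3c2, so r3c2=7.
Step 22. [r8c8∈{2,6}] in col 8, 6 fits only at r8c8. So r8c8=6.
Step 23. [r6c4∈{6,8}] across row 6, 6 lands solely at r6c4, so r6c4=6.
Step 24. [r8c6∈{2,3,8}] 3 has one home in row 8: r8c6 ⇒ r8c6=3.
Step 25. [r5c4∈{9}] r5c4 has the single candidate 9, so r5c4=9.
Step 26. [r5c1∈{6}] r5c1 has the single candidate 6. So r5c1=6.
Step 27. [r8c2∈{9}] r8c2 is down to just 9, so r8c2=9.
Step 28. [r9c3∈{4}] r9c3's peers cover all but 4 ⇒ r9c3=4.
Step 29. [r7c7∈{5}] r7c7's peers cover all but 5 ⇒ r7c7=5.
Step 30. [r8c4∈{8}] r8c4's peers cover all but 8 ⇒ r8c4=8.
Step 31. [r2c3∈{5}] r2c3 has the single candidate 5 ⇒ r2c3=5.
Step 32. [r3c8∈{8}] nothing but 8 survives at r3c8, so r3c8=8.
Step 33. [r7c4∈{1}] nothing but 1 survives at r7c4, so r7c4=1.
Step 34. [r5c6∈{5}] only 5 remains possible at r5c6, so r5c6=5.
Step 35. [r4c6∈{2}] only 2 remains possible at r4c6, so r4c6=2.
Step 36. [r4c8∈{1}] r4c8 has the single candidate 1, so r4c8=1.
Step 37. [r3c1∈{9}] r3c1 is down to just 9 ⇒ r3c1=9.
Step 38. [r5c8∈{4}] only 4 remains possible at r5c8. So r5c8=4.
Step 39. [r8c7∈{7}] r8c7 is down to just 7, so r8c7=7.
Step 40. [r4c7∈{3}] only 3 remains possible at r4c7, so r4c7=3.
Step 41. [r2c9∈{1}] r2c9 has the single candidate 1 ⇒ r2c9=1.
Step 42. [r6c6∈{8}] r6c6 is down to just 8, so r6c6=8.
Step 43. [r1c4∈{7}] r1c4 has the single candidate 7, so r1c4=7.
Step 44. [r1c9∈{3}] nothing but 3 survives at r1c9 ⇒ r1c9=3.
Step 45. [r1c2∈{2}] nothing but 2 survives at r1c2. So r1c2=2.
Step 46. [r7c8∈{2}] r7c8 is down to just 2 ⇒ r7c8=2.
Step 47. [r2c7∈{6}] r2c7 has the single candidate 6, so r2c7=6.
Step 48. [r8c5∈{2}] only 2 remains possible at r8c5, so r8c5=2.
Step 49. [r3c5∈{4}] r3c5 has the single candidate 4 ⇒ r3c5=4.
Step 50. [r1c3∈{8}] r1c3 has the single candidate 8. So r1c3=8.
Step 51. [r6c3∈{7}] r6c3 has the single candidate 7. So r6c3=7.

Answer: 1 2 8 7 5 6 4 9 3 / 3 4 5 2 8 9 6 7 1 / 9 7 6 3 4 1 2 8 5 / 8 5 9 4 7 2 3 1 6 / 6 1 2 9 3 5 8 4 7 / 4 3 7 6 1 8 9 5 2 / 7 6 3 1 9 4 5 2 8 / 5 9 1 8 2 3 7 6 4 / 2 8 4 5 6 7 1 3 9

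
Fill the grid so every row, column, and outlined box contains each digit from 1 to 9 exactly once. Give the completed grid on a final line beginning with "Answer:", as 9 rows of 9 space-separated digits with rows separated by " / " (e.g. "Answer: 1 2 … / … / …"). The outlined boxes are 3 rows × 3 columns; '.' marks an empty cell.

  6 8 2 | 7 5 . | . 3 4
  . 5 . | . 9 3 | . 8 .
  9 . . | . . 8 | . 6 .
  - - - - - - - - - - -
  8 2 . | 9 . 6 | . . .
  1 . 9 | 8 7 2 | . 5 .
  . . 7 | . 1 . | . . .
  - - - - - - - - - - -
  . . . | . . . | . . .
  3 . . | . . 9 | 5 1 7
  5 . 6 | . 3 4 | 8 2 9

Step 1. [r6c1∈{4}] nothing but 4 survives at r6c1 ⇒ r6c1=4.
Step 2. [r9c4∈{1}] r9c4's peers cover all but 1 ⇒ r9c4=1.
Step 3. [r5c7∈{3,4,6}] row 5 places 4 nowhere but r5c7 ⇒ r5c7=4.
Step 4. [r6c4∈{3,5}] r6c4 is the only open cell in col 4 admitting 3. So r6c4=3.
Step 5. [r2c4∈{2,4,6}] across row 2, 6 lands solely at r2c4, so r2c4=6.
Step 6. [r2c3∈{1,4}] 4 has one home in row 2: r2c3 ⇒ r2c3=4.
Step 7. [r8c4∈{2}] only 2 remains possible at r8c4, so r8c4=2.
Step 8. [r9c2∈{7}] r9c2 has the single candidate 7. So r9c2=7.
Step 9. [r3c7∈{1,2,7}] across row 3, 7 lands solely at r3c7. So r3c7=7.
Step 10. [r6c2∈{6}] r6c2's peers cover all but 6. So r6c2=6.
Step 11. [r5c2∈{3}] only 3 remains possible at r5c2 ⇒ r5c2=3.
Step 12. [r3c2∈{1}] r3c2's peers cover all but 1 ⇒ r3c2=1.
Step 13. [r7c7∈{3,6}] 6 has one home in col 7: r7c7 ⇒ r7c7=6.
Step 14. [r7c5∈{8}] only 8 remains possible at r7c5 ⇒ r7c5=8.
Step 15. [r1c7∈{1,9}] across row 1, 9 lands solely at r1c7 ⇒ r1c7=9.
Step 16. [r3c5∈{2,4}] in col 5, 2 fits only at r3c5, so r3c5=2.
Step 17. [r4c7∈{1,3}] across col 7, 3 lands solely at r4c7. So r4c7=3.
Step 18. [r2c7∈{1,2}] 1 has one home in col 7: r2c7 ⇒ r2c7=1.
Step 19. [r7c2∈{4,9}] 9 has one home in row 7: r7c2, so r7c2=9.
Step 20. [r6c6∈{5}] only 5 remains possible at r6c6 ⇒ r6c6=5.
Step 21. [r6c7∈{2}] r6c7's peers cover all but 2. So r6c7=2.
Step 22. [r3c4∈{4}] nothing but 4 survives at r3c4 ⇒ r3c4=4.
Step 23. [r1c6∈{1}] r1c6 is down to just 1 ⇒ r1c6=1.
Step 24. [r3c9∈{5}] r3c9 is down to just 5, so r3c9=5.
Step 25. [r7c9∈{3}] r7c9 is down to just 3, so r7c9=3.
Step 26. [r4c3∈{5}] r4c3's peers cover all but 5 ⇒ r4c3=5.
Step 27. [r7c8∈{4}] r7c8 has the single candidate 4, so r7c8=4.
Step 28. [r6c8∈{9}] r6c8's peers cover all but 9. So r6c8=9.
Step 29. [r8c2∈{4}] r8c2 is down to just 4. So r8c2=4.
Step 30. [r3c3∈{3}] nothing but 3 survives at r3c3, so r3c3=3.
Step 31. [r7c3∈{1}] only 1 remains possible at r7c3. So r7c3=1.
Step 32. [r4c5∈{4}] nothing but 4 survives at r4c5, so r4c5=4.
Step 33. [r2c1∈{7}] nothing but 7 survives at r2c1 ⇒ r2c1=7.
Step 34. [r8c3∈{8}] r8c3's peers cover all but 8, so r8c3=8.
Step 35. [r7c4∈{5}] r7c4's peers cover all but 5. So r7c4=5.
Step 36. [r5c9∈{6}] r5c9's peers cover all but 6, so r5c9=6.
Step 37. [r4c8∈{7}] only 7 remains possible at r4c8 ⇒ r4c8=7.
Step 38. [r2c9∈{2}] r2c9's peers cover all but 2 ⇒ r2c9=2.
Step 39. [r7c6∈{7}] only 7 remains possible at r7c6. So r7c6=7.
Step 40. [r7c1∈{2}] only 2 remains possible at r7c1, so r7c1=2.
Step 41. [r6c9∈{8}] r6c9's peers cover all but 8 ⇒ r6c9=8.
Step 42. [r8c5∈{6}] nothing but 6 survives at r8c5, so r8c5=6.
Step 43. [r4c9∈{1}] only 1 remains possible at r4c9, so r4c9=1.

Answer: 6 8 2 7 5 1 9 3 4 / 7 5 4 6 9 3 1 8 2 / 9 1 3 4 2 8 7 6 5 / 8 2 5 9 4 6 3 7 1 / 1 3 9 8 7 2 4 5 6 / 4 6 7 3 1 5 2 9 8 / 2 9 1 5 8 7 6 4 3 / 3 4 8 2 6 9 5 1 7 / 5 7 6 1 3 4 8 2 9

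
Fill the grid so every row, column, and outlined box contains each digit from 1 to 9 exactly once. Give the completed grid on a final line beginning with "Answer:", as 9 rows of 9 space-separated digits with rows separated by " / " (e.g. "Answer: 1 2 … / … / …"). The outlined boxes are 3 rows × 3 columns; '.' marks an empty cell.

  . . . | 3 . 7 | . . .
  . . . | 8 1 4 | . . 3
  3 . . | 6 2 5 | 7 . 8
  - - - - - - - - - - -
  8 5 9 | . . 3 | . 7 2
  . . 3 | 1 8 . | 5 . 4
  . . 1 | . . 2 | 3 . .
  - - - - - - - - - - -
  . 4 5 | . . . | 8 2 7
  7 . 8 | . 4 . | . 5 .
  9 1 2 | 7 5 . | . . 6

Step 1. [r7c1∈{6}] only 6 remains possible at r7c1 ⇒ r7c1=6.
Step 2. [r1c5∈{9}] r1c5 is down to just 9. So r1c5=9.
Step 3. [r1c1∈{1,2,4,5}] 1 has one home in col 1: r1c1. So r1c1=1.
Step 4. [r6c9∈{9}] r6c9 has the single candidate 9. So r6c9=9.
Step 5. [r5c8∈{6}] r5c8 has the single candidate 6. So r5c8=6.
Step 6. [r1c8∈{4}] r1c8's peers cover all but 4 ⇒ r1c8=4.
Step 7. [r1c3∈{6}] only 6 remains possible at r1c3. So r1c3=6.
Step 8. [r8c7∈{1,9}] in box 9, 9 fits only at r8c7 ⇒ r8c7=9.
Step 9. [r5c2∈{2,7}] in row 5, 7 fits only at r5c2. So r5c2=7.
Step 10. [r7c6∈{1,9}] 1 has one home in row 7: r7c6, so r7c6=1.
Step 11. [r1c7∈{2}] nothing but 2 survives at r1c7 ⇒ r1c7=2.
Step 12. [r2c2∈{2,9}] in col 2, 2 fits only at r2c2 ⇒ r2c2=2.
Step 13. [r6c2∈{6}] only 6 remains possible at r6c2 ⇒ r6c2=6.
Step 14. [r4c4∈{4}] r4c4 is down to just 4, so r4c4=4.
Step 15. [r3c2∈{9}] only 9 remains possible at r3c2 ⇒ r3c2=9.
Step 16. [r5c1∈{2}] r5c1 is down to just 2 ⇒ r5c1=2.
Step 17. [r9c7∈{4}] nothing but 4 survives at r9c7, so r9c7=4.
Step 18. [r9c8∈{3}] r9c8 has the single candidate 3 ⇒ r9c8=3.
Step 19. [r2c7∈{6}] r2c7's peers cover all but 6. So r2c7=6.
Step 20. [r8c9∈{1}] nothing but 1 survives at r8c9, so r8c9=1.
Step 21. [r2c3∈{7}] only 7 remains possible at r2c3. So r2c3=7.
Step 22. [r8c2∈{3}] r8c2 has the single candidate 3. So r8c2=3.
Step 23. [r6c4∈{5}] r6c4's peers cover all but 5. So r6c4=5.
Step 24. [r9c6∈{8}] r9c6 is down to just 8 ⇒ r9c6=8.
Step 25. [r7c5∈{3}] r7c5 is down to just 3. So r7c5=3.
Step 26. [r2c8∈{9}] r2c8's peers cover all but 9, so r2c8=9.
Step 27. [r8c4∈{2}] r8c4's peers cover all but 2. So r8c4=2.
Step 28. [r3c3∈{4}] nothing but 4 survives at r3c3. So r3c3=4.
Step 29. [r4c5∈{6}] r4c5 is down to just 6, so r4c5=6.
Step 30. [r8c6∈{6}] only 6 remains possible at r8c6 ⇒ r8c6=6.
Step 31. [r6c5∈{7}] r6c5 has the single candidate 7, so r6c5=7.
Step 32. [r5c6∈{9}] r5c6's peers cover all but 9 ⇒ r5c6=9.
Step 33. [r1c2∈{8}] r1c2 is down to just 8, so r1c2=8.
Step 34. [r6c1∈{4}] only 4 remains possible at r6c1 ⇒ r6c1=4.
Step 35. [r2c1∈{5}] r2c1's peers cover all but 5 ⇒ r2c1=5.
Step 36. [r4c7∈{1}] r4c7 has the single candidate 1, so r4c7=1.
Step 37. [r1c9∈{5}] r1c9 has the single candidate 5, so r1c9=5.
Step 38. [r6c8∈{8}] nothing but 8 survives at r6c8 ⇒ r6c8=8.
Step 39. [r7c4∈{9}] r7c4's peers cover all but 9. So r7c4=9.
Step 40. [r3c8∈{1}] nothing but 1 survives at r3c8, so r3c8=1.

Answer: 1 8 6 3 9 7 2 4 5 / 5 2 7 8 1 4 6 9 3 / 3 9 4 6 2 5 7 1 8 / 8 5 9 4 6 3 1 7 2 / 2 7 3 1 8 9 5 6 4 / 4 6 1 5 7 2 3 8 9 / 6 4 5 9 3 1 8 2 7 / 7 3 8 2 4 6 9 5 1 / 9 1 2 7 5 8 4 3 6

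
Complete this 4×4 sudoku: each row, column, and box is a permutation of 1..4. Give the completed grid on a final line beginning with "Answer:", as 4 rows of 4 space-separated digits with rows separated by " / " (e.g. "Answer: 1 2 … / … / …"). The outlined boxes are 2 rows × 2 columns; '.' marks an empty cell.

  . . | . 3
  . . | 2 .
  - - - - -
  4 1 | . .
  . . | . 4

Step 1. [r1c3∈{1,4}] in col 3, 4 fits only at r1c3. So r1c3=4.
Step 2. [r1c1∈{1,2}] across row 1, 1 lands solely at r1c1 ⇒ r1c1=1.
Step 3. [r4c1∈{2,3}] in col 1, 2 fits only at r4c1 ⇒ r4c1=2.
Step 4. [r4c2∈{3}] nothing but 3 survives at r4c2 ⇒ r4c2=3.
Step 5. [r4c3∈{1}] r4c3 has the single candidate 1, so r4c3=1.
Step 6. [r2c1∈{3}] nothing but 3 survives at r2c1 ⇒ r2c1=3.
Step 7. [r3c4∈{2}] r3c4 is down to just 2 ⇒ r3c4=2.
Step 8. [r3c3∈{3}] nothing but 3 survives at r3c3, so r3c3=3.
Step 9. [r2c4∈{1}] only 1 remains possible at r2c4. So r2c4=1.
Step 10. [r1c2∈{2}] r1c2 has the single candidate 2 ⇒ r1c2=2.
Step 11. [r2c2∈{4}] only 4 remains possible at r2c2 ⇒ r2c2=4.

Answer: 1 2 4 3 / 3 4 2 1 / 4 1 3 2 / 2 3 1 4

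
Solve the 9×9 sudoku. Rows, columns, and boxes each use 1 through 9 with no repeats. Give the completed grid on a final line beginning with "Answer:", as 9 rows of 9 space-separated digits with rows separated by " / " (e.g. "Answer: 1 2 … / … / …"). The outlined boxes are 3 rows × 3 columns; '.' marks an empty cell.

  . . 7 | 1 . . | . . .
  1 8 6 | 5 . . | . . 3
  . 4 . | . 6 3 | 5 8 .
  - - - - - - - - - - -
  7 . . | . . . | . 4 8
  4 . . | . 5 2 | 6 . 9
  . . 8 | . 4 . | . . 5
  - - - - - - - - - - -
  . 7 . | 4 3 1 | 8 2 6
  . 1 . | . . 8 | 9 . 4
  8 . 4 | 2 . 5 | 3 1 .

Step 1. [r5c2∈{3}] r5c2 is down to just 3, so r5c2=3.
Step 2. [r1c9∈{2}] r1c9 is down to just 2. So r1c9=2.
Step 3. [r9c5∈{7,9}] box 8 places 9 nowhere but r9c5. So r9c5=9.
Step 4. [r5c8∈{7}] nothing but 7 survives at r5c8 ⇒ r5c8=7.
Step 5. [r2c7∈{4,7}] across col 7, 7 lands solely at r2c7. So r2c7=7.
Step 6. [r8c4∈{6,7}] across box 8, 6 lands solely at r8c4, so r8c4=6.
Step 7. [r6c1∈{2,6,9}] col 1 places 6 nowhere but r6c1 ⇒ r6c1=6.
Step 8. [r8c3∈{2,3,5}] in col 3, 3 fits only at r8c3 ⇒ r8c3=3.
Step 9. [r6c6∈{7,9}] r6c6 is the only open cell in col 6 admitting 7 ⇒ r6c6=7.
Step 10. [r8c1∈{2,5}] in row 8, 2 fits only at r8c1 ⇒ r8c1=2.
Step 11. [r3c1∈{9}] nothing but 9 survives at r3c1 ⇒ r3c1=9.
Step 12. [r6c7∈{1,2}] across row 6, 1 lands solely at r6c7 ⇒ r6c7=1.
Step 13. [r6c2∈{2,9}] 2 has one home in row 6: r6c2 ⇒ r6c2=2.
Step 14. [r4c2∈{5,9}] across col 2, 9 lands solely at r4c2. So r4c2=9.
Step 15. [r2c8∈{9}] r2c8 has the single candidate 9 ⇒ r2c8=9.
Step 16. [r7c1∈{5}] r7c1 has the single candidate 5 ⇒ r7c1=5.
Step 17. [r4c5∈{1}] only 1 remains possible at r4c5. So r4c5=1.
Step 18. [r6c8∈{3}] r6c8's peers cover all but 3, so r6c8=3.
Step 19. [r1c6∈{4,9}] r1c6 is the only open cell in row 1 admitting 9, so r1c6=9.
Step 20. [r7c3∈{9}] r7c3 has the single candidate 9. So r7c3=9.
Step 21. [r3c3∈{2}] nothing but 2 survives at r3c3. So r3c3=2.
Step 22. [r5c4∈{8}] r5c4 is down to just 8. So r5c4=8.
Step 23. [r1c7∈{4}] only 4 remains possible at r1c7, so r1c7=4.
Step 24. [r6c4∈{9}] nothing but 9 survives at r6c4, so r6c4=9.
Step 25. [r9c2∈{6}] nothing but 6 survives at r9c2. So r9c2=6.
Step 26. [r5c3∈{1}] nothing but 1 survives at r5c3. So r5c3=1.
Step 27. [r9c9∈{7}] r9c9's peers cover all but 7 ⇒ r9c9=7.
Step 28. [r3c9∈{1}] r3c9's peers cover all but 1 ⇒ r3c9=1.
Step 29. [r1c1∈{3}] r1c1's peers cover all but 3. So r1c1=3.
Step 30. [r4c3∈{5}] r4c3's peers cover all but 5, so r4c3=5.
Step 31. [r2c5∈{2}] nothing but 2 survives at r2c5. So r2c5=2.
Step 32. [r8c8∈{5}] r8c8 has the single candidate 5 ⇒ r8c8=5.
Step 33. [r4c4∈{3}] r4c4 has the single candidate 3. So r4c4=3.
Step 34. [r3c4∈{7}] r3c4's peers cover all but 7. So r3c4=7.
Step 35. [r4c6∈{6}] r4c6 has the single candidate 6 ⇒ r4c6=6.
Step 36. [r2c6∈{4}] nothing but 4 survives at r2c6. So r2c6=4.
Step 37. [r8c5∈{7}] r8c5 has the single candidate 7 ⇒ r8c5=7.
Step 38. [r1c8∈{6}] r1c8's peers cover all but 6. So r1c8=6.
Step 39. [r1c5∈{8}] r1c5's peers cover all but 8. So r1c5=8.
Step 40. [r1c2∈{5}] r1c2 is down to just 5 ⇒ r1c2=5.
Step 41. [r4c7∈{2}] r4c7 has the single candidate 2, so r4c7=2.

Answer: 3 5 7 1 8 9 4 6 2 / 1 8 6 5 2 4 7 9 3 / 9 4 2 7 6 3 5 8 1 / 7 9 5 3 1 6 2 4 8 / 4 3 1 8 5 2 6 7 9 / 6 2 8 9 4 7 1 3 5 / 5 7 9 4 3 1 8 2 6 / 2 1 3 6 7 8 9 5 4 / 8 6 4 2 9 5 3 1 7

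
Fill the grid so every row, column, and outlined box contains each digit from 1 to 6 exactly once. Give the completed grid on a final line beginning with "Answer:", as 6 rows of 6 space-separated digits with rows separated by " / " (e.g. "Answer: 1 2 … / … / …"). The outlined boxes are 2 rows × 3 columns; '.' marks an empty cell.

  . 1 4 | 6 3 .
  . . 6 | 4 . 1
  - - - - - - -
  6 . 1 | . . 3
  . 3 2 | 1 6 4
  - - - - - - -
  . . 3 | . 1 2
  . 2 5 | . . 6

Step 1. [r2c2∈{5}] r2c2 has the single candidate 5, so r2c2=5.
Step 2. [r2c5∈{2}] r2c5 has the single candidate 2. So r2c5=2.
Step 3. [r5c1∈{4}] r5c1 is down to just 4 ⇒ r5c1=4.
Step 4. [r3c4∈{2,5}] row 3 places 2 nowhere but r3c4 ⇒ r3c4=2.
Step 5. [r5c2∈{6}] r5c2 has the single candidate 6. So r5c2=6.
Step 6. [r1c6∈{5}] r1c6 has the single candidate 5. So r1c6=5.
Step 7. [r5c4∈{5}] r5c4 has the single candidate 5 ⇒ r5c4=5.
Step 8. [r3c5∈{5}] r3c5 is down to just 5, so r3c5=5.
Step 9. [r1c1∈{2}] r1c1 has the single candidate 2 ⇒ r1c1=2.
Step 10. [r6c5∈{4}] nothing but 4 survives at r6c5 ⇒ r6c5=4.
Step 11. [r6c1∈{1}] r6c1 is down to just 1, so r6c1=1.
Step 12. [r6c4∈{3}] r6c4 has the single candidate 3 ⇒ r6c4=3.
Step 13. [r4c1∈{5}] only 5 remains possible at r4c1, so r4c1=5.
Step 14. [r2c1∈{3}] r2c1 has the single candidate 3, so r2c1=3.
Step 15. [r3c2∈{4}] r3c2 is down to just 4 ⇒ r3c2=4.

Answer: 2 1 4 6 3 5 / 3 5 6 4 2 1 / 6 4 1 2 5 3 / 5 3 2 1 6 4 / 4 6 3 5 1 2 / 1 2 5 3 4 6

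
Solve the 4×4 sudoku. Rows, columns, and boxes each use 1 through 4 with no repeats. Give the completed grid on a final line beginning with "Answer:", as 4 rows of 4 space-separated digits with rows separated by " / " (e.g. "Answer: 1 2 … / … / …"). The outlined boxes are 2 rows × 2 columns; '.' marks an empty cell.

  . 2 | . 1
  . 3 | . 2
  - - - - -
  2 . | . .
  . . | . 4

Step 1. [r1c3∈{3,4}] row 1 places 3 nowhere but r1c3. So r1c3=3.
Step 2. [r4c2∈{1}] nothing but 1 survives at r4c2 ⇒ r4c2=1.
Step 3. [r2c3∈{4}] nothing but 4 survives at r2c3, so r2c3=4.
Step 4. [r3c4∈{3}] r3c4 has the single candidate 3, so r3c4=3.
Step 5. [r4c1∈{3}] only 3 remains possible at r4c1. So r4c1=3.
Step 6. [r4c3∈{2}] r4c3 has the single candidate 2, so r4c3=2.
Step 7. [r2c1∈{1}] r2c1's peers cover all but 1. So r2c1=1.
Step 8. [r3c2∈{4}] r3c2 is down to just 4, so r3c2=4.
Step 9. [r3c3∈{1}] nothing but 1 survives at r3c3 ⇒ r3c3=1.
Step 10. [r1c1∈{4}] only 4 remains possible at r1c1 ⇒ r1c1=4.

Answer: 4 2 3 1 / 1 3 4 2 / 2 4 1 3 / 3 1 2 4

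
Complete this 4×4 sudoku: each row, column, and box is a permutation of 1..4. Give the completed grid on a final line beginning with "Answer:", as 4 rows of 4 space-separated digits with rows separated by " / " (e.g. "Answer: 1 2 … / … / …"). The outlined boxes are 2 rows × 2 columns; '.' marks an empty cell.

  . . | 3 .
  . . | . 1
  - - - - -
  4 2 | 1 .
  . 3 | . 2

Step 1. [r2c2∈{4}] r2c2 has the single candidate 4, so r2c2=4.
Step 2. [r1c1∈{1,2}] in row 1, 2 fits only at r1c1, so r1c1=2.
Step 3. [r1c2∈{1}] only 1 remains possible at r1c2 ⇒ r1c2=1.
Step 4. [r2c1∈{3}] r2c1 is down to just 3 ⇒ r2c1=3.
Step 5. [r3c4∈{3}] r3c4 is down to just 3 ⇒ r3c4=3.
Step 6. [r4c1∈{1}] r4c1 has the single candidate 1 ⇒ r4c1=1.
Step 7. [r2c3∈{2}] r2c3 is down to just 2 ⇒ r2c3=2.
Step 8. [r4c3∈{4}] r4c3's peers cover all but 4. So r4c3=4.
Step 9. [r1c4∈{4}] r1c4 is down to just 4, so r1c4=4.

Answer: 2 1 3 4 / 3 4 2 1 / 4 2 1 3 / 1 3 4 2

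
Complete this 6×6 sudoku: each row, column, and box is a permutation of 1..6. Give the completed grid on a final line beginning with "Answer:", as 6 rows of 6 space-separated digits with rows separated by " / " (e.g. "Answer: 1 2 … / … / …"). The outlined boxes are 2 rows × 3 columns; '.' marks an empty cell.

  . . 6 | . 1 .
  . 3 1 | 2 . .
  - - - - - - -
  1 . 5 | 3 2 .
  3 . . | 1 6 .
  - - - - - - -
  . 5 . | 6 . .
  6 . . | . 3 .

Step 1. [r5c5∈{4}] nothing but 4 survives at r5c5 ⇒ r5c5=4.
Step 2. [r1c4∈{4,5}] col 4 places 4 nowhere but r1c4. So r1c4=4.
Step 3. [r5c1∈{2}] r5c1 has the single candidate 2, so r5c1=2.
Step 4. [r4c6∈{4,5}] row 4 places 5 nowhere but r4c6 ⇒ r4c6=5.
Step 5. [r6c2∈{1,4}] r6c2 is the only open cell in col 2 admitting 1, so r6c2=1.
Step 6. [r4c3∈{2,4}] 2 has one home in col 3: r4c3. So r4c3=2.
Step 7. [r2c5∈{5}] nothing but 5 survives at r2c5 ⇒ r2c5=5.
Step 8. [r4c2∈{4}] only 4 remains possible at r4c2, so r4c2=4.
Step 9. [r2c6∈{6}] r2c6 has the single candidate 6. So r2c6=6.
Step 10. [r6c4∈{5}] nothing but 5 survives at r6c4. So r6c4=5.
Step 11. [r6c6∈{2}] r6c6 is down to just 2, so r6c6=2.
Step 12. [r1c1∈{5}] r1c1 has the single candidate 5 ⇒ r1c1=5.
Step 13. [r3c2∈{6}] r3c2 has the single candidate 6 ⇒ r3c2=6.
Step 14. [r1c2∈{2}] r1c2 is down to just 2 ⇒ r1c2=2.
Step 15. [r1c6∈{3}] only 3 remains possible at r1c6. So r1c6=3.
Step 16. [r3c6∈{4}] r3c6 is down to just 4. So r3c6=4.
Step 17. [r5c6∈{1}] r5c6 has the single candidate 1, so r5c6=1.
Step 18. [r5c3∈{3}] r5c3 is down to just 3 ⇒ r5c3=3.
Step 19. [r2c1∈{4}] r2c1 has the single candidate 4, so r2c1=4.
Step 20. [r6c3∈{4}] r6c3 has the single candidate 4 ⇒ r6c3=4.

Answer: 5 2 6 4 1 3 / 4 3 1 2 5 6 / 1 6 5 3 2 4 / 3 4 2 1 6 5 / 2 5 3 6 4 1 / 6 1 4 5 3 2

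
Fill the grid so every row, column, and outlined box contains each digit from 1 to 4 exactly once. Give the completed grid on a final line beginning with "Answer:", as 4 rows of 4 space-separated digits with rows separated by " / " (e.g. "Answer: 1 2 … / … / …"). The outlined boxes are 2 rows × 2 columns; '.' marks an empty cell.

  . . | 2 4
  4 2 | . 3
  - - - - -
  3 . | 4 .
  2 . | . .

Step 1. [r3c2∈{1}] r3c2 has the single candidate 1. So r3c2=1.
Step 2. [r4c3∈{1,3}] 3 has one home in row 4: r4c3, so r4c3=3.
Step 3. [r3c4∈{2}] r3c4's peers cover all but 2 ⇒ r3c4=2.
Step 4. [r1c1∈{1}] only 1 remains possible at r1c1. So r1c1=1.
Step 5. [r4c4∈{1}] r4c4's peers cover all but 1, so r4c4=1.
Step 6. [r4c2∈{4}] only 4 remains possible at r4c2, so r4c2=4.
Step 7. [r2c3∈{1}] r2c3 is down to just 1, so r2c3=1.
Step 8. [r1c2∈{3}] nothing but 3 survives at r1c2, so r1c2=3.

Answer: 1 3 2 4 / 4 2 1 3 / 3 1 4 2 / 2 4 3 1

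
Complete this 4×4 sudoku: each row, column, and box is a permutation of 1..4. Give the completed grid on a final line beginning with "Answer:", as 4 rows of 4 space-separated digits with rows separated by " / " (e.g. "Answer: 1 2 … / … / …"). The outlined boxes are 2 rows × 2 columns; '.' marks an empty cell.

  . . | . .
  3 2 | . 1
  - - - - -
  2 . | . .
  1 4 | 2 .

Step 1. [r4c4∈{3}] nothing but 3 survives at r4c4, so r4c4=3.
Step 2. [r2c3∈{4}] r2c3's peers cover all but 4, so r2c3=4.
Step 3. [r1c4∈{2}] r1c4 is down to just 2. So r1c4=2.
Step 4. [r3c2∈{3}] r3c2's peers cover all but 3. So r3c2=3.
Step 5. [r3c4∈{4}] r3c4 is down to just 4. So r3c4=4.
Step 6. [r1c3∈{3}] only 3 remains possible at r1c3. So r1c3=3.
Step 7. [r1c1∈{4}] r1c1 has the single candidate 4. So r1c1=4.
Step 8. [r3c3∈{1}] r3c3 has the single candidate 1, so r3c3=1.
Step 9. [r1c2∈{1}] r1c2 is down to just 1 ⇒ r1c2=1.

Answer: 4 1 3 2 / 3 2 4 1 / 2 3 1 4 / 1 4 2 3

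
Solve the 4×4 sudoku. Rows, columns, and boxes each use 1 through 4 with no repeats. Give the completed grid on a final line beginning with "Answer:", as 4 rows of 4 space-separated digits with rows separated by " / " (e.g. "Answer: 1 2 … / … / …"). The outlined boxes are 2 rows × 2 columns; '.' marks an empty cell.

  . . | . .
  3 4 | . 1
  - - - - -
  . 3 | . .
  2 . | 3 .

Step 1. [r3c3∈{1,2,4}] col 3 places 1 nowhere but r3c3 ⇒ r3c3=1.
Step 2. [r1c2∈{1,2}] 2 has one home in col 2: r1c2 ⇒ r1c2=2.
Step 3. [r4c4∈{4}] only 4 remains possible at r4c4, so r4c4=4.
Step 4. [r4c2∈{1}] nothing but 1 survives at r4c2 ⇒ r4c2=1.
Step 5. [r3c1∈{4}] r3c1 is down to just 4. So r3c1=4.
Step 6. [r1c3∈{4}] r1c3 is down to just 4. So r1c3=4.
Step 7. [r2c3∈{2}] only 2 remains possible at r2c3. So r2c3=2.
Step 8. [r3c4∈{2}] r3c4's peers cover all but 2, so r3c4=2.
Step 9. [r1c1∈{1}] r1c1's peers cover all but 1. So r1c1=1.
Step 10. [r1c4∈{3}] r1c4 has the single candidate 3. So r1c4=3.

Answer: 1 2 4 3 / 3 4 2 1 / 4 3 1 2 / 2 1 3 4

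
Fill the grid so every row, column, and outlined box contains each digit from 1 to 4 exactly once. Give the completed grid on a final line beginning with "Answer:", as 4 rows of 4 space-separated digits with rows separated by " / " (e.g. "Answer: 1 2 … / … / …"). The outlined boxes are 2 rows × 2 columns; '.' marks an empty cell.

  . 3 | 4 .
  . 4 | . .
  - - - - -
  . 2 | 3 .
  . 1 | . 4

Step 1. [r2c3∈{1,2}] r2c3 is the only open cell in col 3 admitting 1, so r2c3=1.
Step 2. [r1c4∈{2}] r1c4 is down to just 2 ⇒ r1c4=2.
Step 3. [r4c3∈{2}] r4c3 has the single candidate 2, so r4c3=2.
Step 4. [r3c4∈{1}] r3c4 is down to just 1, so r3c4=1.
Step 5. [r2c1∈{2}] r2c1 is down to just 2, so r2c1=2.
Step 6. [r4c1∈{3}] only 3 remains possible at r4c1 ⇒ r4c1=3.
Step 7. [r2c4∈{3}] nothing but 3 survives at r2c4. So r2c4=3.
Step 8. [r3c1∈{4}] nothing but 4 survives at r3c1, so r3c1=4.
Step 9. [r1c1∈{1}] r1c1's peers cover all but 1. So r1c1=1.

Answer: 1 3 4 2 / 2 4 1 3 / 4 2 3 1 / 3 1 2 4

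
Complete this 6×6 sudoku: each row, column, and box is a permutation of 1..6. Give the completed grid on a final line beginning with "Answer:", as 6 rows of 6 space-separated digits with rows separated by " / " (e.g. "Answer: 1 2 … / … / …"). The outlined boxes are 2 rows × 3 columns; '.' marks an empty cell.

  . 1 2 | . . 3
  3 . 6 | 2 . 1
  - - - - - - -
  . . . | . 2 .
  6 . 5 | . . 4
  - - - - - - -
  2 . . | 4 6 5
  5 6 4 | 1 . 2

Step 1. [r3c4∈{3,5,6}] row 3 places 5 nowhere but r3c4, so r3c4=5.
Step 2. [r5c2∈{3}] nothing but 3 survives at r5c2 ⇒ r5c2=3.
Step 3. [r1c1∈{4}] only 4 remains possible at r1c1 ⇒ r1c1=4.
Step 4. [r4c5∈{1,3}] row 4 places 1 nowhere but r4c5 ⇒ r4c5=1.
Step 5. [r5c3∈{1}] only 1 remains possible at r5c3, so r5c3=1.
Step 6. [r2c5∈{4,5}] r2c5 is the only open cell in row 2 admitting 4. So r2c5=4.
Step 7. [r3c6∈{6}] nothing but 6 survives at r3c6. So r3c6=6.
Step 8. [r4c2∈{2}] nothing but 2 survives at r4c2 ⇒ r4c2=2.
Step 9. [r4c4∈{3}] r4c4 has the single candidate 3, so r4c4=3.
Step 10. [r2c2∈{5}] r2c2 is down to just 5. So r2c2=5.
Step 11. [r1c4∈{6}] r1c4 is down to just 6, so r1c4=6.
Step 12. [r3c1∈{1}] nothing but 1 survives at r3c1 ⇒ r3c1=1.
Step 13. [r1c5∈{5}] r1c5's peers cover all but 5 ⇒ r1c5=5.
Step 14. [r3c2∈{4}] nothing but 4 survives at r3c2 ⇒ r3c2=4.
Step 15. [r3c3∈{3}] only 3 remains possible at r3c3 ⇒ r3c3=3.
Step 16. [r6c5∈{3}] r6c5 has the single candidate 3 ⇒ r6c5=3.

Answer: 4 1 2 6 5 3 / 3 5 6 2 4 1 / 1 4 3 5 2 6 / 6 2 5 3 1 4 / 2 3 1 4 6 5 / 5 6 4 1 3 2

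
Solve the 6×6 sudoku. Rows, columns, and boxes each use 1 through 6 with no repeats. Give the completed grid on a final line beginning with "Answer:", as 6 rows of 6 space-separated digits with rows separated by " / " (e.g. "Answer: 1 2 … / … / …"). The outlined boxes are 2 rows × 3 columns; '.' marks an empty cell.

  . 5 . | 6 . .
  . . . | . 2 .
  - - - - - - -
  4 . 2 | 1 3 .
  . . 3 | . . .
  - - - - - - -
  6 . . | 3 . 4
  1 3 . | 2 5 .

Step 1. [r2c2∈{1,4,6}] col 2 places 4 nowhere but r2c2 ⇒ r2c2=4.
Step 2. [r4c5∈{4,6}] r4c5 is the only open cell in col 5 admitting 6 ⇒ r4c5=6.
Step 3. [r1c3∈{1}] only 1 remains possible at r1c3 ⇒ r1c3=1.
Step 4. [r3c6∈{5}] only 5 remains possible at r3c6, so r3c6=5.
Step 5. [r2c1∈{3}] r2c1 has the single candidate 3 ⇒ r2c1=3.
Step 6. [r5c2∈{2}] nothing but 2 survives at r5c2, so r5c2=2.
Step 7. [r6c3∈{4}] r6c3's peers cover all but 4, so r6c3=4.
Step 8. [r5c3∈{5}] only 5 remains possible at r5c3. So r5c3=5.
Step 9. [r2c6∈{1}] only 1 remains possible at r2c6 ⇒ r2c6=1.
Step 10. [r6c6∈{6}] r6c6's peers cover all but 6. So r6c6=6.
Step 11. [r4c1∈{5}] only 5 remains possible at r4c1. So r4c1=5.
Step 12. [r1c5∈{4}] only 4 remains possible at r1c5, so r1c5=4.
Step 13. [r4c4∈{4}] r4c4 has the single candidate 4. So r4c4=4.
Step 14. [r2c4∈{5}] nothing but 5 survives at r2c4. So r2c4=5.
Step 15. [r4c6∈{2}] r4c6's peers cover all but 2, so r4c6=2.
Step 16. [r5c5∈{1}] nothing but 1 survives at r5c5 ⇒ r5c5=1.
Step 17. [r4c2∈{1}] nothing but 1 survives at r4c2 ⇒ r4c2=1.
Step 18. [r2c3∈{6}] r2c3 is down to just 6, so r2c3=6.
Step 19. [r1c6∈{3}] r1c6 has the single candidate 3 ⇒ r1c6=3.
Step 20. [r3c2∈{6}] r3c2 has the single candidate 6, so r3c2=6.
Step 21. [r1c1∈{2}] r1c1 is down to just 2 ⇒ r1c1=2.

Answer: 2 5 1 6 4 3 / 3 4 6 5 2 1 / 4 6 2 1 3 5 / 5 1 3 4 6 2 / 6 2 5 3 1 4 / 1 3 4 2 5 6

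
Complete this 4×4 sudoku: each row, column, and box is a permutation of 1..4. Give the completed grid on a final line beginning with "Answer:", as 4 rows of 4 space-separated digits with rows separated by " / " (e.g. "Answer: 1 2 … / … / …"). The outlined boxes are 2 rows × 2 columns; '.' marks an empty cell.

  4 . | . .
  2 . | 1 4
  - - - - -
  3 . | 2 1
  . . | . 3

Step 1. [r1c2∈{1,3}] row 1 places 1 nowhere but r1c2, so r1c2=1.
Step 2. [r3c2∈{4}] only 4 remains possible at r3c2 ⇒ r3c2=4.
Step 3. [r4c2∈{2}] nothing but 2 survives at r4c2. So r4c2=2.
Step 4. [r4c1∈{1}] r4c1 is down to just 1 ⇒ r4c1=1.
Step 5. [r1c4∈{2}] r1c4 has the single candidate 2 ⇒ r1c4=2.
Step 6. [r1c3∈{3}] r1c3 is down to just 3 ⇒ r1c3=3.
Step 7. [r4c3∈{4}] r4c3 is down to just 4. So r4c3=4.
Step 8. [r2c2∈{3}] r2c2 has the single candidate 3, so r2c2=3.

Answer: 4 1 3 2 / 2 3 1 4 / 3 4 2 1 / 1 2 4 3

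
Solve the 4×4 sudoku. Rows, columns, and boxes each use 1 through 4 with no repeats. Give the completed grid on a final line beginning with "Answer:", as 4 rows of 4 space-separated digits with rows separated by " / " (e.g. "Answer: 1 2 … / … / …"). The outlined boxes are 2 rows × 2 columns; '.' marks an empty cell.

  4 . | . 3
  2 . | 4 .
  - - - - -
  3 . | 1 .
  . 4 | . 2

Step 1. [r1c2∈{1}] r1c2 is down to just 1. So r1c2=1.
Step 2. [r1c3∈{2}] only 2 remains possible at r1c3 ⇒ r1c3=2.
Step 3. [r3c4∈{4}] only 4 remains possible at r3c4, so r3c4=4.
Step 4. [r2c2∈{3}] r2c2 has the single candidate 3 ⇒ r2c2=3.
Step 5. [r3c2∈{2}] nothing but 2 survives at r3c2. So r3c2=2.
Step 6. [r4c3∈{3}] only 3 remains possible at r4c3. So r4c3=3.
Step 7. [r2c4∈{1}] r2c4 has the single candidate 1, so r2c4=1.
Step 8. [r4c1∈{1}] nothing but 1 survives at r4c1, so r4c1=1.

Answer: 4 1 2 3 / 2 3 4 1 / 3 2 1 4 / 1 4 3 2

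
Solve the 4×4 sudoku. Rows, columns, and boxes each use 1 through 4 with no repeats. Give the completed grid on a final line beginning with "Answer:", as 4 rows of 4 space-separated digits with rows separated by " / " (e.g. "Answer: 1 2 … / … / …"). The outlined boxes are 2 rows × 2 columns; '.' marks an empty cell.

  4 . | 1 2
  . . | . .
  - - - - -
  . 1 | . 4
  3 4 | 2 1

Step 1. [r2c4∈{3}] r2c4's peers cover all but 3. So r2c4=3.
Step 2. [r2c1∈{1,2}] r2c1 is the only open cell in row 2 admitting 1 ⇒ r2c1=1.
Step 3. [r3c1∈{2}] r3c1's peers cover all but 2. So r3c1=2.
Step 4. [r1c2∈{3}] r1c2 is down to just 3. So r1c2=3.
Step 5. [r2c3∈{4}] r2c3 is down to just 4. So r2c3=4.
Step 6. [r2c2∈{2}] r2c2's peers cover all but 2. So r2c2=2.
Step 7. [r3c3∈{3}] nothing but 3 survives at r3c3, so r3c3=3.

Answer: 4 3 1 2 / 1 2 4 3 / 2 1 3 4 / 3 4 2 1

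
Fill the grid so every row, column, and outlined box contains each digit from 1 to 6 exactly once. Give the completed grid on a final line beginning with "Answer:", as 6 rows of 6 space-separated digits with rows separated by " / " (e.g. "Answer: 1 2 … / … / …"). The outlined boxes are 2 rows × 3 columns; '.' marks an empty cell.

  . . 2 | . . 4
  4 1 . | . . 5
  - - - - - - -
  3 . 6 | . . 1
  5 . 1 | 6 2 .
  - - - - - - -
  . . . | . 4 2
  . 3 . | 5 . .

Step 1. [r1c1∈{6}] nothing but 6 survives at r1c1, so r1c1=6.
Step 2. [r5c4∈{1,3}] row 5 places 3 nowhere but r5c4. So r5c4=3.
Step 3. [r6c5∈{1,6}] 1 has one home in box 6: r6c5 ⇒ r6c5=1.
Step 4. [r2c5∈{3,6}] in row 2, 6 fits only at r2c5 ⇒ r2c5=6.
Step 5. [r4c2∈{4}] only 4 remains possible at r4c2 ⇒ r4c2=4.
Step 6. [r5c3∈{5}] r5c3's peers cover all but 5. So r5c3=5.
Step 7. [r3c4∈{4}] nothing but 4 survives at r3c4. So r3c4=4.
Step 8. [r2c4∈{2}] r2c4 has the single candidate 2, so r2c4=2.
Step 9. [r1c5∈{3}] nothing but 3 survives at r1c5, so r1c5=3.
Step 10. [r6c6∈{6}] only 6 remains possible at r6c6, so r6c6=6.
Step 11. [r6c1∈{2}] only 2 remains possible at r6c1 ⇒ r6c1=2.
Step 12. [r2c3∈{3}] r2c3's peers cover all but 3, so r2c3=3.
Step 13. [r4c6∈{3}] r4c6's peers cover all but 3. So r4c6=3.
Step 14. [r1c4∈{1}] nothing but 1 survives at r1c4, so r1c4=1.
Step 15. [r3c5∈{5}] r3c5's peers cover all but 5, so r3c5=5.
Step 16. [r3c2∈{2}] r3c2's peers cover all but 2, so r3c2=2.
Step 17. [r6c3∈{4}] only 4 remains possible at r6c3, so r6c3=4.
Step 18. [r1c2∈{5}] nothing but 5 survives at r1c2, so r1c2=5.
Step 19. [r5c1∈{1}] nothing but 1 survives at r5c1 ⇒ r5c1=1.
Step 20. [r5c2∈{6}] only 6 remains possible at r5c2 ⇒ r5c2=6.

Answer: 6 5 2 1 3 4 / 4 1 3 2 6 5 / 3 2 6 4 5 1 / 5 4 1 6 2 3 / 1 6 5 3 4 2 / 2 3 4 5 1 6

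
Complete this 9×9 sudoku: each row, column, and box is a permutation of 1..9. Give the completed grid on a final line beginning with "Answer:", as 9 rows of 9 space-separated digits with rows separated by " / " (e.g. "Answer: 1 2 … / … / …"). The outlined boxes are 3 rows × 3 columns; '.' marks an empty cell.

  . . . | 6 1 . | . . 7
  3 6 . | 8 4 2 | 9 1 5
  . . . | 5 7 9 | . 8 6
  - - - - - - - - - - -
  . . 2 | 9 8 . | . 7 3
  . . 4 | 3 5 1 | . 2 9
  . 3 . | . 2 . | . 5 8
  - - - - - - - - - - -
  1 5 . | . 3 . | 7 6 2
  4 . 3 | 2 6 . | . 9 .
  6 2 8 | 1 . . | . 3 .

Step 1. [r6c3∈{1,6,7,9}] r6c3 is the only open cell in col 3 admitting 6. So r6c3=6.
Step 2. [r1c2∈{4,8,9}] in col 2, 9 fits only at r1c2 ⇒ r1c2=9.
Step 3. [r9c6∈{4,5,7}] across row 9, 7 lands solely at r9c6. So r9c6=7.
Step 4. [r6c6∈{4}] r6c6 has the single candidate 4 ⇒ r6c6=4.
Step 5. [r4c7∈{1,4,6}] across row 4, 4 lands solely at r4c7 ⇒ r4c7=4.
Step 6. [r8c7∈{1,5,8}] in col 7, 8 fits only at r8c7 ⇒ r8c7=8.
Step 7. [r1c1∈{2,5,8}] 8 has one home in row 1: r1c1. So r1c1=8.
Step 8. [r5c1∈{7}] r5c1 is down to just 7. So r5c1=7.
Step 9. [r1c7∈{2,3}] r1c7 is the only open cell in row 1 admitting 2, so r1c7=2.
Step 10. [r3c2∈{1,4}] in row 3, 4 fits only at r3c2, so r3c2=4.
Step 11. [r6c1∈{9}] r6c1 has the single candidate 9, so r6c1=9.
Step 12. [r4c2∈{1}] r4c2 is down to just 1 ⇒ r4c2=1.
Step 13. [r7c4∈{4}] nothing but 4 survives at r7c4, so r7c4=4.
Step 14. [r6c4∈{7}] only 7 remains possible at r6c4, so r6c4=7.
Step 15. [r8c6∈{5}] r8c6 is down to just 5. So r8c6=5.
Step 16. [r9c7∈{5}] only 5 remains possible at r9c7 ⇒ r9c7=5.
Step 17. [r8c9∈{1}] only 1 remains possible at r8c9. So r8c9=1.
Step 18. [r3c3∈{1}] r3c3's peers cover all but 1, so r3c3=1.
Step 19. [r3c1∈{2}] r3c1 is down to just 2, so r3c1=2.
Step 20. [r2c3∈{7}] only 7 remains possible at r2c3 ⇒ r2c3=7.
Step 21. [r8c2∈{7}] r8c2 has the single candidate 7. So r8c2=7.
Step 22. [r1c6∈{3}] r1c6 is down to just 3. So r1c6=3.
Step 23. [r5c2∈{8}] r5c2 has the single candidate 8, so r5c2=8.
Step 24. [r1c8∈{4}] r1c8 is down to just 4, so r1c8=4.
Step 25. [r7c3∈{9}] only 9 remains possible at r7c3 ⇒ r7c3=9.
Step 26. [r9c5∈{9}] r9c5's peers cover all but 9. So r9c5=9.
Step 27. [r1c3∈{5}] r1c3's peers cover all but 5. So r1c3=5.
Step 28. [r4c6∈{6}] nothing but 6 survives at r4c6 ⇒ r4c6=6.
Step 29. [r3c7∈{3}] r3c7 is down to just 3, so r3c7=3.
Step 30. [r5c7∈{6}] r5c7 is down to just 6, so r5c7=6.
Step 31. [r9c9∈{4}] r9c9's peers cover all but 4, so r9c9=4.
Step 32. [r6c7∈{1}] r6c7's peers cover all but 1, so r6c7=1.
Step 33. [r7c6∈{8}] r7c6 is down to just 8 ⇒ r7c6=8.
Step 34. [r4c1∈{5}] only 5 remains possible at r4c1 ⇒ r4c1=5.

Answer: 8 9 5 6 1 3 2 4 7 / 3 6 7 8 4 2 9 1 5 / 2 4 1 5 7 9 3 8 6 / 5 1 2 9 8 6 4 7 3 / 7 8 4 3 5 1 6 2 9 / 9 3 6 7 2 4 1 5 8 / 1 5 9 4 3 8 7 6 2 / 4 7 3 2 6 5 8 9 1 / 6 2 8 1 9 7 5 3 4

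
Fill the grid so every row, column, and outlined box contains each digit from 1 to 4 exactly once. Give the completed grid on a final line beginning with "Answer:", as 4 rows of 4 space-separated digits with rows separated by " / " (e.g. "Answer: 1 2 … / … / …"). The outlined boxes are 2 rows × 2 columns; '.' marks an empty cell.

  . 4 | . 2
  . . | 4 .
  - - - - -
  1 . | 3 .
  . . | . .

Step 1. [r2c2∈{1,2,3}] col 2 places 1 nowhere but r2c2 ⇒ r2c2=1.
Step 2. [r4c1∈{2,3,4}] 4 has one home in col 1: r4c1. So r4c1=4.
Step 3. [r4c3∈{1,2}] across col 3, 2 lands solely at r4c3. So r4c3=2.
Step 4. [r2c4∈{3}] nothing but 3 survives at r2c4, so r2c4=3.
Step 5. [r1c1∈{3}] r1c1 is down to just 3, so r1c1=3.
Step 6. [r3c2∈{2}] only 2 remains possible at r3c2. So r3c2=2.
Step 7. [r3c4∈{4}] r3c4 has the single candidate 4 ⇒ r3c4=4.
Step 8. [r1c3∈{1}] r1c3 has the single candidate 1 ⇒ r1c3=1.
Step 9. [r4c2∈{3}] nothing but 3 survives at r4c2. So r4c2=3.
Step 10. [r4c4∈{1}] r4c4 has the single candidate 1 ⇒ r4c4=1.
Step 11. [r2c1∈{2}] only 2 remains possible at r2c1 ⇒ r2c1=2.

Answer: 3 4 1 2 / 2 1 4 3 / 1 2 3 4 / 4 3 2 1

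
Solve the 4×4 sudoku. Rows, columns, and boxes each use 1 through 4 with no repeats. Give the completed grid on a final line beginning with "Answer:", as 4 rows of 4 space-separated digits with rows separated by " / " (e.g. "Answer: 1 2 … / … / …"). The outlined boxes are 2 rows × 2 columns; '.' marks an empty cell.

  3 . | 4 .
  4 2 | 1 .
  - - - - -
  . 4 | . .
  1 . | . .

Step 1. [r1c4∈{2}] r1c4's peers cover all but 2. So r1c4=2.
Step 2. [r4c3∈{2,3}] across row 4, 2 lands solely at r4c3, so r4c3=2.
Step 3. [r3c3∈{3}] r3c3 is down to just 3, so r3c3=3.
Step 4. [r2c4∈{3}] only 3 remains possible at r2c4, so r2c4=3.
Step 5. [r1c2∈{1}] only 1 remains possible at r1c2 ⇒ r1c2=1.
Step 6. [r3c4∈{1}] r3c4's peers cover all but 1 ⇒ r3c4=1.
Step 7. [r4c2∈{3}] r4c2's peers cover all but 3 ⇒ r4c2=3.
Step 8. [r3c1∈{2}] r3c1 has the single candidate 2. So r3c1=2.
Step 9. [r4c4∈{4}] r4c4 is down to just 4. So r4c4=4.

Answer: 3 1 4 2 / 4 2 1 3 / 2 4 3 1 / 1 3 2 4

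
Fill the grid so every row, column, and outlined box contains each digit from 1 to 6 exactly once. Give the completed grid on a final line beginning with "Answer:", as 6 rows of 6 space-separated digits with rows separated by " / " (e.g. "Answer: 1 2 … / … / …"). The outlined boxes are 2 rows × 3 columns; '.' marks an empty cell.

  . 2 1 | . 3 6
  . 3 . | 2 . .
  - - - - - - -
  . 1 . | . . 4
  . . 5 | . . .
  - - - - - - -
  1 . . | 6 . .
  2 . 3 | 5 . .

Step 1. [r5c3∈{4}] r5c3 is down to just 4 ⇒ r5c3=4.
Step 2. [r5c5∈{2}] only 2 remains possible at r5c5. So r5c5=2.
Step 3. [r6c6∈{1}] r6c6 has the single candidate 1. So r6c6=1.
Step 4. [r2c5∈{1,4,5}] in row 2, 1 fits only at r2c5, so r2c5=1.
Step 5. [r2c1∈{4,5,6}] row 2 places 4 nowhere but r2c1, so r2c1=4.
Step 6. [r3c4∈{3}] r3c4 has the single candidate 3, so r3c4=3.
Step 7. [r3c1∈{6}] nothing but 6 survives at r3c1. So r3c1=6.
Step 8. [r5c2∈{5}] r5c2 is down to just 5. So r5c2=5.
Step 9. [r4c1∈{3}] only 3 remains possible at r4c1 ⇒ r4c1=3.
Step 10. [r4c4∈{1}] nothing but 1 survives at r4c4 ⇒ r4c4=1.
Step 11. [r2c6∈{5}] nothing but 5 survives at r2c6, so r2c6=5.
Step 12. [r1c1∈{5}] r1c1 has the single candidate 5, so r1c1=5.
Step 13. [r3c5∈{5}] r3c5 has the single candidate 5, so r3c5=5.
Step 14. [r4c2∈{4}] r4c2 is down to just 4, so r4c2=4.
Step 15. [r3c3∈{2}] r3c3 has the single candidate 2. So r3c3=2.
Step 16. [r6c2∈{6}] nothing but 6 survives at r6c2, so r6c2=6.
Step 17. [r4c6∈{2}] nothing but 2 survives at r4c6. So r4c6=2.
Step 18. [r6c5∈{4}] only 4 remains possible at r6c5. So r6c5=4.
Step 19. [r4c5∈{6}] r4c5 has the single candidate 6, so r4c5=6.
Step 20. [r1c4∈{4}] r1c4 is down to just 4, so r1c4=4.
Step 21. [r5c6∈{3}] r5c6 has the single candidate 3 ⇒ r5c6=3.
Step 22. [r2c3∈{6}] r2c3 has the single candidate 6. So r2c3=6.

Answer: 5 2 1 4 3 6 / 4 3 6 2 1 5 / 6 1 2 3 5 4 / 3 4 5 1 6 2 / 1 5 4 6 2 3 / 2 6 3 5 4 1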